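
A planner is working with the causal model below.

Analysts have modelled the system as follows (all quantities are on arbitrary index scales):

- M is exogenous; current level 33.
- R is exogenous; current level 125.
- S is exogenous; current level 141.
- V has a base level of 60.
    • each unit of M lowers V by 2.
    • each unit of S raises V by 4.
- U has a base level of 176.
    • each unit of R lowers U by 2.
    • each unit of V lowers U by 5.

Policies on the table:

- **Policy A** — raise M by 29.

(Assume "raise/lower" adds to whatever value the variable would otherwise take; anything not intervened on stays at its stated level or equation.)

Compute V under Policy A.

Policy A (M + 29):
  M = 33 + 29 = 62
  S = 141
  V = 60 − 2·62 + 4·141 = 500

500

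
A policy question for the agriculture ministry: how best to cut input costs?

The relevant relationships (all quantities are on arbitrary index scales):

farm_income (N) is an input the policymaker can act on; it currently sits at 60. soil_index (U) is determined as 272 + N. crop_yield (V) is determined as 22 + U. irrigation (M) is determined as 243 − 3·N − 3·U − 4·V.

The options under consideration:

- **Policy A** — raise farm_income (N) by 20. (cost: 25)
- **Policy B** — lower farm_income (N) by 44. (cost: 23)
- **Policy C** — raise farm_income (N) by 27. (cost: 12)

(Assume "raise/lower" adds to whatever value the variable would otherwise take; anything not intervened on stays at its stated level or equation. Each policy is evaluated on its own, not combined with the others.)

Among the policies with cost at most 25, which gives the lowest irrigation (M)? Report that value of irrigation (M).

Policy A (N + 20):
  N = 60 + 20 = 80
  U = 272 + 80 = 352
  V = 22 + 352 = 374
  M = 243 − 3·80 − 3·352 − 4·374 = -2549
Policy B (N − 44):
  N = 60 − 44 = 16
  U = 272 + 16 = 288
  V = 22 + 288 = 310
  M = 243 − 3·16 − 3·288 − 4·310 = -1909
Policy C (N + 27):
  N = 60 + 27 = 87
  U = 272 + 87 = 359
  V = 22 + 359 = 381
  M = 243 − 3·87 − 3·359 − 4·381 = -2619
Comparing — Policy A: M=-2549, Policy B: M=-1909, Policy C: M=-2619. Lowest is -2619 (Policy C).

-2619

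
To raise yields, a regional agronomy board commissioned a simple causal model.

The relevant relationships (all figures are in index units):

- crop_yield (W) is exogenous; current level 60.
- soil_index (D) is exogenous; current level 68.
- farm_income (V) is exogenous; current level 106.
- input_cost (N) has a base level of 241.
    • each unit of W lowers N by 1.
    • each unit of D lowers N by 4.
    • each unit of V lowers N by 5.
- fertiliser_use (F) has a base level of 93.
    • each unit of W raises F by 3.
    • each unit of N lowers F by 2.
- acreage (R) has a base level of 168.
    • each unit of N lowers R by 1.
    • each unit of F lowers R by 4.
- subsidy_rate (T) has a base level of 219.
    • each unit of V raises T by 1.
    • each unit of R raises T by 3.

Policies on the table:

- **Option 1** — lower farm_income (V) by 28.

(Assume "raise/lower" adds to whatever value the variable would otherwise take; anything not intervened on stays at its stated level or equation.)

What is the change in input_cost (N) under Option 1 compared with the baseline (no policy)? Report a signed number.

Baseline:
  W = 60
  D = 68
  V = 106
  N = 241 − 60 − 4·68 − 5·106 = -621
Option 1 (V − 28):
  W = 60
  D = 68
  V = 106 − 28 = 78
  N = 241 − 60 − 4·68 − 5·78 = -481
Change in N: -481 − (-621) = 140

140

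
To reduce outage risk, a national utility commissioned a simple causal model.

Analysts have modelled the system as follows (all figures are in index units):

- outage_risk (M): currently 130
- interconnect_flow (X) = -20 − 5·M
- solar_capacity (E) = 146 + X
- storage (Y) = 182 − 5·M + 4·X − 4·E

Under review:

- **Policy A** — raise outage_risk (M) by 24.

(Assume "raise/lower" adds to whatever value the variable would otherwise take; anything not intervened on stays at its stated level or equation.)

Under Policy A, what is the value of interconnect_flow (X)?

-790

Policy A (M + 24):
  M = 130 + 24 = 154
  X = -20 − 5·154 = -790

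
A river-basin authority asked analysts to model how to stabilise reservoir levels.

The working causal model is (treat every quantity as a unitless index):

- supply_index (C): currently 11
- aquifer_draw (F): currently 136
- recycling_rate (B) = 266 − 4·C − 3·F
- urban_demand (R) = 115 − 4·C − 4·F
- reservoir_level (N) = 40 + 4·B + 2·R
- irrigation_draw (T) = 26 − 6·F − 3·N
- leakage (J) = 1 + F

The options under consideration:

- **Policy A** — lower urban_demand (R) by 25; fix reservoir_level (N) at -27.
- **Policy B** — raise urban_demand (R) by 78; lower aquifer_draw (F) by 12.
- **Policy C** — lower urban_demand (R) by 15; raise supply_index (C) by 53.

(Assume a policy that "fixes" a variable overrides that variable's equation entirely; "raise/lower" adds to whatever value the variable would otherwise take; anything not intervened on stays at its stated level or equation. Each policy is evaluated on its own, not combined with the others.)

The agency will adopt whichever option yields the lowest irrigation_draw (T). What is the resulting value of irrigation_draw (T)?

Policy A (R − 25, N := -27):
  C = 11
  F = 136
  B = 266 − 4·11 − 3·136 = -186
  R = 115 − 4·11 − 4·136 (−25 from intervention) = -498
  N = -27
  T = 26 − 6·136 − 3·(-27) = -709
Policy B (R + 78, F − 12):
  C = 11
  F = 136 − 12 = 124
  B = 266 − 4·11 − 3·124 = -150
  R = 115 − 4·11 − 4·124 (+78 from intervention) = -347
  N = 40 + 4·(-150) + 2·(-347) = -1254
  T = 26 − 6·124 − 3·(-1254) = 3044
Policy C (R − 15, C + 53):
  C = 11 + 53 = 64
  F = 136
  B = 266 − 4·64 − 3·136 = -398
  R = 115 − 4·64 − 4·136 (−15 from intervention) = -700
  N = 40 + 4·(-398) + 2·(-700) = -2952
  T = 26 − 6·136 − 3·(-2952) = 8066
Comparing — Policy A: T=-709, Policy B: T=3044, Policy C: T=8066. Lowest is -709 (Policy A).

-709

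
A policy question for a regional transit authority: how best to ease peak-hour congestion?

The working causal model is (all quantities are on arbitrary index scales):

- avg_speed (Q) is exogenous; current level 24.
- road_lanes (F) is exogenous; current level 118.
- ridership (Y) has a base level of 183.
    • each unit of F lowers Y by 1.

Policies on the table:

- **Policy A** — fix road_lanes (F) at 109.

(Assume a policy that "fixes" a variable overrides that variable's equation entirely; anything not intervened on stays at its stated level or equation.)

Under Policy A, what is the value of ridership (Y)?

74

Policy A (F := 109):
  F = 109
  Y = 183 − 109 = 74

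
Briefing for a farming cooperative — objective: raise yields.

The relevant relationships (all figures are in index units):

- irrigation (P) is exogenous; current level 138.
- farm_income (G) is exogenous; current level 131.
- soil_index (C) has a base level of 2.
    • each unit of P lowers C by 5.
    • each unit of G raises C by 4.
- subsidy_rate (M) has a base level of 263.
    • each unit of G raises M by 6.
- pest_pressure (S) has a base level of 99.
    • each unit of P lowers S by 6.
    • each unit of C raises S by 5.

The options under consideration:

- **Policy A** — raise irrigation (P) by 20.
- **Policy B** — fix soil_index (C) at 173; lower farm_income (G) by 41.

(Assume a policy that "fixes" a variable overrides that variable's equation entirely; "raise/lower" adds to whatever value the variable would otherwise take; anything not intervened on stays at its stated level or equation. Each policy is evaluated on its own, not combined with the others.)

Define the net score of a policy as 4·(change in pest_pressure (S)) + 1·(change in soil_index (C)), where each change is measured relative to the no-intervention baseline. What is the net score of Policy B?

7077

Baseline:
  P = 138
  G = 131
  C = 2 − 5·138 + 4·131 = -164
  S = 99 − 6·138 + 5·(-164) = -1549
Policy B (C := 173, G − 41):
  P = 138
  G = 131 − 41 = 90
  C = 173
  S = 99 − 6·138 + 5·173 = 136
ΔS = 136 − (-1549) = 1685; ΔC = 173 − (-164) = 337
Score = 4·1685 + 1·337 = 7077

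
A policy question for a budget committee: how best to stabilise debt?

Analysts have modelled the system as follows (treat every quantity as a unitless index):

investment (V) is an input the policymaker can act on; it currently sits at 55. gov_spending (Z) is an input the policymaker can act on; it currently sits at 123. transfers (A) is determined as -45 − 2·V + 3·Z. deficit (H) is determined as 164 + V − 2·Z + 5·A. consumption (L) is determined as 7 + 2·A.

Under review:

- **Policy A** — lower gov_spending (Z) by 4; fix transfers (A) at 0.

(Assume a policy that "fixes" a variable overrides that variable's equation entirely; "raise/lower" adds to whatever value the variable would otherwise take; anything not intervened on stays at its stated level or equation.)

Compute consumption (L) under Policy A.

7

Policy A (Z − 4, A := 0):
  V = 55
  Z = 123 − 4 = 119
  A = 0
  L = 7 + 2·0 = 7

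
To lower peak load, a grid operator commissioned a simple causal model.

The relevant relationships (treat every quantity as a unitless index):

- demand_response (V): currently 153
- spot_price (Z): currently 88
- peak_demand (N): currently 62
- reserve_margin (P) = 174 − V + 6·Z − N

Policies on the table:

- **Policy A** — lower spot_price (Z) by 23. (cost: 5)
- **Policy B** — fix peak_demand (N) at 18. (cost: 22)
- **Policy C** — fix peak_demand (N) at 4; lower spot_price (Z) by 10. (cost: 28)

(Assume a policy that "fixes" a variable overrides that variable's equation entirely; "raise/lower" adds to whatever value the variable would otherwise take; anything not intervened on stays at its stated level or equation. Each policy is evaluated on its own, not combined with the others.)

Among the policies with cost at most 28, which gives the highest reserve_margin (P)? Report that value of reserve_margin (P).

531

Policy A (Z − 23):
  V = 153
  Z = 88 − 23 = 65
  N = 62
  P = 174 − 153 + 6·65 − 62 = 349
Policy B (N := 18):
  V = 153
  Z = 88
  N = 18
  P = 174 − 153 + 6·88 − 18 = 531
Policy C (N := 4, Z − 10):
  V = 153
  Z = 88 − 10 = 78
  N = 4
  P = 174 − 153 + 6·78 − 4 = 485
Comparing — Policy A: P=349, Policy B: P=531, Policy C: P=485. Highest is 531 (Policy B).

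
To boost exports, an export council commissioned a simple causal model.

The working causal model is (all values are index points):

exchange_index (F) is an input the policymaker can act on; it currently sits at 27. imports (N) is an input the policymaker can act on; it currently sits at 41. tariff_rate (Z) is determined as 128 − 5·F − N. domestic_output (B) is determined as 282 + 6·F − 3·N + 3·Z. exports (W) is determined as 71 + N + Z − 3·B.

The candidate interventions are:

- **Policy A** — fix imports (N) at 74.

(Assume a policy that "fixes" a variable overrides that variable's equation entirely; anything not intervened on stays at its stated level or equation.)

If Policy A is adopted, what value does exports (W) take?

Policy A (N := 74):
  F = 27
  N = 74
  Z = 128 − 5·27 − 74 = -81
  B = 282 + 6·27 − 3·74 + 3·(-81) = -21
  W = 71 + 74 + (-81) − 3·(-21) = 127

127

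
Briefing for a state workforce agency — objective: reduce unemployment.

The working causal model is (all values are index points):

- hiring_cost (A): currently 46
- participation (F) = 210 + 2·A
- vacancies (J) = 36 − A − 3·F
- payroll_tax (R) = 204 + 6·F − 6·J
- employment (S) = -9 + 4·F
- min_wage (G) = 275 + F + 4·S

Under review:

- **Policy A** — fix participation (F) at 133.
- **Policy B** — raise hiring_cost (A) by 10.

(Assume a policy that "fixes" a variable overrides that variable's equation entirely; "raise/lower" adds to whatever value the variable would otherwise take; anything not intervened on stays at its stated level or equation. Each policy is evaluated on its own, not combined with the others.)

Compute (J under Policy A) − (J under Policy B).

577

Policy A (F := 133):
  A = 46
  F = 133
  J = 36 − 46 − 3·133 = -409
Policy B (A + 10):
  A = 46 + 10 = 56
  F = 210 + 2·56 = 322
  J = 36 − 56 − 3·322 = -986
J: -409 − (-986) = 577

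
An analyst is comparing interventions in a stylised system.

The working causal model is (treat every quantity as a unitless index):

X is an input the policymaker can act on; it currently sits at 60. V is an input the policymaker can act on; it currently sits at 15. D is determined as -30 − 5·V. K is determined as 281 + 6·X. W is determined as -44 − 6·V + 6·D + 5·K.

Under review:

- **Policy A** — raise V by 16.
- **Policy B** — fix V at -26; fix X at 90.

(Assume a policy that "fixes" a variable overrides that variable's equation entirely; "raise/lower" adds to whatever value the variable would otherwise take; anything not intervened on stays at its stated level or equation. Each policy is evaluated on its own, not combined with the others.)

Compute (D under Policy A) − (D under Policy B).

-285

Policy A (V + 16):
  V = 15 + 16 = 31
  D = -30 − 5·31 = -185
Policy B (V := -26, X := 90):
  V = -26
  D = -30 − 5·(-26) = 100
D: -185 − 100 = -285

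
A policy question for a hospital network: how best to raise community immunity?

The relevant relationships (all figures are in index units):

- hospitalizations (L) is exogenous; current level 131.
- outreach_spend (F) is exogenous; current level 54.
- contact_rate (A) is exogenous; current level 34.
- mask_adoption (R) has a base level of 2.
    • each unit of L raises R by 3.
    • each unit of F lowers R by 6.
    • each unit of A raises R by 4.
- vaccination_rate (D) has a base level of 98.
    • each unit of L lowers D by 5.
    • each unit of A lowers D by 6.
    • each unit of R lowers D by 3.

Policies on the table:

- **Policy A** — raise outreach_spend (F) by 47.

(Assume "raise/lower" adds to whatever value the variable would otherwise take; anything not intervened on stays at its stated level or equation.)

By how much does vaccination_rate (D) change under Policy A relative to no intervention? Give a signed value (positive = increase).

846

Baseline:
  L = 131
  F = 54
  A = 34
  R = 2 + 3·131 − 6·54 + 4·34 = 207
  D = 98 − 5·131 − 6·34 − 3·207 = -1382
Policy A (F + 47):
  L = 131
  F = 54 + 47 = 101
  A = 34
  R = 2 + 3·131 − 6·101 + 4·34 = -75
  D = 98 − 5·131 − 6·34 − 3·(-75) = -536
Change in D: -536 − (-1382) = 846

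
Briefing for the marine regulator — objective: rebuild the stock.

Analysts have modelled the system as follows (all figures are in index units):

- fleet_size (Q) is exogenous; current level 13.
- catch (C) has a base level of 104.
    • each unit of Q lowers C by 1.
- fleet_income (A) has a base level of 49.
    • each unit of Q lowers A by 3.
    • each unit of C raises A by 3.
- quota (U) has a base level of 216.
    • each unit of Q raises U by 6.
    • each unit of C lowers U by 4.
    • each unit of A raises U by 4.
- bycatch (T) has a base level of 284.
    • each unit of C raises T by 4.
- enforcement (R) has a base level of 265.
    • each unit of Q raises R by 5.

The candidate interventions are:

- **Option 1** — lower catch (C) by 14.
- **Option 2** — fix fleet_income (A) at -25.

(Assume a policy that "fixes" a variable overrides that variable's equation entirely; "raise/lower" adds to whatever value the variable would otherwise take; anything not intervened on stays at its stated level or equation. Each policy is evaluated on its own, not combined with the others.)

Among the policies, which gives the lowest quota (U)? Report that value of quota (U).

Option 1 (C − 14):
  Q = 13
  C = 104 − 13 (−14 from intervention) = 77
  A = 49 − 3·13 + 3·77 = 241
  U = 216 + 6·13 − 4·77 + 4·241 = 950
Option 2 (A := -25):
  Q = 13
  C = 104 − 13 = 91
  A = -25
  U = 216 + 6·13 − 4·91 + 4·(-25) = -170
Comparing — Option 1: U=950, Option 2: U=-170. Lowest is -170 (Option 2).

-170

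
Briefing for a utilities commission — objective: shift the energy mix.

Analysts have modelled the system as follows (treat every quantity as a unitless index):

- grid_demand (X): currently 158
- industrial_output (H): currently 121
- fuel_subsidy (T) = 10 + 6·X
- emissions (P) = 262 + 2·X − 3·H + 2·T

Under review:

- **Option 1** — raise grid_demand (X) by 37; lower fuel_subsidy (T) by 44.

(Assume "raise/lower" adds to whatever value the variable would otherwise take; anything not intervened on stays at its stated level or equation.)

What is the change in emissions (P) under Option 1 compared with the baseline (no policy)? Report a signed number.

Baseline:
  X = 158
  H = 121
  T = 10 + 6·158 = 958
  P = 262 + 2·158 − 3·121 + 2·958 = 2131
Option 1 (X + 37, T − 44):
  X = 158 + 37 = 195
  H = 121
  T = 10 + 6·195 (−44 from intervention) = 1136
  P = 262 + 2·195 − 3·121 + 2·1136 = 2561
Change in P: 2561 − 2131 = 430

430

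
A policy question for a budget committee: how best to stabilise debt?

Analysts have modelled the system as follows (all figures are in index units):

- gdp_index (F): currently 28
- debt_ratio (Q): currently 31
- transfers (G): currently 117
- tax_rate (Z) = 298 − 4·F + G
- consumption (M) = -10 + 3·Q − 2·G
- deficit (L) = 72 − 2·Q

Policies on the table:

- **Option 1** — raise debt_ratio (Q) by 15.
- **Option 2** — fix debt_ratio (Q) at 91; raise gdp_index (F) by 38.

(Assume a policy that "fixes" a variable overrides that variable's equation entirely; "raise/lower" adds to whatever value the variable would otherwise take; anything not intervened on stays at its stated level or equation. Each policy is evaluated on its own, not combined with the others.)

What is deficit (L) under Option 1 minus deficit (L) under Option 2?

Option 1 (Q + 15):
  Q = 31 + 15 = 46
  L = 72 − 2·46 = -20
Option 2 (Q := 91, F + 38):
  Q = 91
  L = 72 − 2·91 = -110
L: -20 − (-110) = 90

90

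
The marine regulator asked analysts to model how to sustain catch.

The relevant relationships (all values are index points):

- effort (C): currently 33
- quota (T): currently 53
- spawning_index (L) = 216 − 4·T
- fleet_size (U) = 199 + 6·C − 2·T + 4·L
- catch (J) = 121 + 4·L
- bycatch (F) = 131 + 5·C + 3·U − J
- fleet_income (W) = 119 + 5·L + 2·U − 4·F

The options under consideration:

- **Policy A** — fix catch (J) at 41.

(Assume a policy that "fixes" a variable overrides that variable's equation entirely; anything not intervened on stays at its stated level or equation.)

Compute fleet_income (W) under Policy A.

-3951

Policy A (J := 41):
  C = 33
  T = 53
  L = 216 − 4·53 = 4
  U = 199 + 6·33 − 2·53 + 4·4 = 307
  J = 41
  F = 131 + 5·33 + 3·307 − 41 = 1176
  W = 119 + 5·4 + 2·307 − 4·1176 = -3951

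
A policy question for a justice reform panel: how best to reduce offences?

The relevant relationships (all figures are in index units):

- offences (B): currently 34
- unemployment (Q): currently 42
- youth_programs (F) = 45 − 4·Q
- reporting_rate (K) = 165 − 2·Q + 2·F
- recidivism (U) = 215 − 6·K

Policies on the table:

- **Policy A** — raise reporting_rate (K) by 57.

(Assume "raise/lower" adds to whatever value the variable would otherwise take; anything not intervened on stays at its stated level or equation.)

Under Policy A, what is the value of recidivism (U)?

Policy A (K + 57):
  Q = 42
  F = 45 − 4·42 = -123
  K = 165 − 2·42 + 2·(-123) (+57 from intervention) = -108
  U = 215 − 6·(-108) = 863

863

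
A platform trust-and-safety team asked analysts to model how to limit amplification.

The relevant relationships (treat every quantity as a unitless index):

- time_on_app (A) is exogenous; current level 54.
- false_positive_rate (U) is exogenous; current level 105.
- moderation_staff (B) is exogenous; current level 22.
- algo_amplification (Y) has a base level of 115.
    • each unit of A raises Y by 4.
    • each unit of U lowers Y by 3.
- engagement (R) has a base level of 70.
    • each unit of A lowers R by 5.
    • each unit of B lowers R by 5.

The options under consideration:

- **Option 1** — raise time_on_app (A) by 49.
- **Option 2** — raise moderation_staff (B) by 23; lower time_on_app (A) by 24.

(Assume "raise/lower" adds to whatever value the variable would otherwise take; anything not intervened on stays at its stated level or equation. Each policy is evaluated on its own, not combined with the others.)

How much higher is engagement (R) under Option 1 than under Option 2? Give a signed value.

Option 1 (A + 49):
  A = 54 + 49 = 103
  B = 22
  R = 70 − 5·103 − 5·22 = -555
Option 2 (B + 23, A − 24):
  A = 54 − 24 = 30
  B = 22 + 23 = 45
  R = 70 − 5·30 − 5·45 = -305
R: -555 − (-305) = -250

-250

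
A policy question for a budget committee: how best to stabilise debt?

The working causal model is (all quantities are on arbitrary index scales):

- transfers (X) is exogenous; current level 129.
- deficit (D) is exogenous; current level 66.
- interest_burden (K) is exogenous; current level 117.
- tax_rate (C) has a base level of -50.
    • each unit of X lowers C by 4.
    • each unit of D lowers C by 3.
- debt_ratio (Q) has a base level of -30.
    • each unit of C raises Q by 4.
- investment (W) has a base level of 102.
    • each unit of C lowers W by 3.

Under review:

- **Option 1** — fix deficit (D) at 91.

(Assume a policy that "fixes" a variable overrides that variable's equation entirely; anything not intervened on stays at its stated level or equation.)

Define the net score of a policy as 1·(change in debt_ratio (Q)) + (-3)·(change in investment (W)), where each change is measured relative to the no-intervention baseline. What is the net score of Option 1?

Baseline:
  X = 129
  D = 66
  C = -50 − 4·129 − 3·66 = -764
  Q = -30 + 4·(-764) = -3086
  W = 102 − 3·(-764) = 2394
Option 1 (D := 91):
  X = 129
  D = 91
  C = -50 − 4·129 − 3·91 = -839
  Q = -30 + 4·(-839) = -3386
  W = 102 − 3·(-839) = 2619
ΔQ = -3386 − (-3086) = -300; ΔW = 2619 − 2394 = 225
Score = 1·(-300) + (-3)·225 = -975

-975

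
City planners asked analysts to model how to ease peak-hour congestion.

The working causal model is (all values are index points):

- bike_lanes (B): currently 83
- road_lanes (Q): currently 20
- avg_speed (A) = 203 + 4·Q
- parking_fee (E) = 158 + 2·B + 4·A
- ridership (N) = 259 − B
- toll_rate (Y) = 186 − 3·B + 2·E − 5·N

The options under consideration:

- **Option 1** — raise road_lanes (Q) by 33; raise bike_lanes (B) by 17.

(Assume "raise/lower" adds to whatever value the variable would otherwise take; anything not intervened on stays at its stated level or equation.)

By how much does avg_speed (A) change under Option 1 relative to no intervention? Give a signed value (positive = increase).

132

Baseline:
  Q = 20
  A = 203 + 4·20 = 283
Option 1 (Q + 33, B + 17):
  Q = 20 + 33 = 53
  A = 203 + 4·53 = 415
Change in A: 415 − 283 = 132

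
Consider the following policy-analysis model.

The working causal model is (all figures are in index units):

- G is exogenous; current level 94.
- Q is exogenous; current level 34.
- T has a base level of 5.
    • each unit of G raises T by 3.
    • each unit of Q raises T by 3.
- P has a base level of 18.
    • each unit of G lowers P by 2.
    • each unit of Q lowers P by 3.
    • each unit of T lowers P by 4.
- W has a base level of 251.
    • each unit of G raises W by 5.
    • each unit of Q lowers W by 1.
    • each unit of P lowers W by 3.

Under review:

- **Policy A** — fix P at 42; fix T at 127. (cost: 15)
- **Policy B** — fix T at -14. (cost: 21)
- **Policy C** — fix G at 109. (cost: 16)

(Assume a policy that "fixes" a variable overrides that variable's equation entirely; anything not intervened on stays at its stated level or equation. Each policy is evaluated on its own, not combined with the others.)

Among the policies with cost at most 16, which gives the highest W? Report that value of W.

Policy A (P := 42, T := 127):
  G = 94
  Q = 34
  T = 127
  P = 42
  W = 251 + 5·94 − 34 − 3·42 = 561
Policy C (G := 109):
  G = 109
  Q = 34
  T = 5 + 3·109 + 3·34 = 434
  P = 18 − 2·109 − 3·34 − 4·434 = -2038
  W = 251 + 5·109 − 34 − 3·(-2038) = 6876
Comparing — Policy A: W=561, Policy C: W=6876. Highest is 6876 (Policy C).

6876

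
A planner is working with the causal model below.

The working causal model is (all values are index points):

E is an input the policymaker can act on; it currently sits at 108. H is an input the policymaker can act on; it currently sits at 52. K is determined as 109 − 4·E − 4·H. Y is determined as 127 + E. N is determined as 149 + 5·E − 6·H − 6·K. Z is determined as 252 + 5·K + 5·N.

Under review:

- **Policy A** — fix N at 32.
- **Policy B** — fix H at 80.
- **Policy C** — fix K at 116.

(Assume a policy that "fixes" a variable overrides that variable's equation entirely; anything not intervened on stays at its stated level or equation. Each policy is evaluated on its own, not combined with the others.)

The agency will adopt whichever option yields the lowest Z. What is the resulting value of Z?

-2243

Policy A (N := 32):
  E = 108
  H = 52
  K = 109 − 4·108 − 4·52 = -531
  N = 32
  Z = 252 + 5·(-531) + 5·32 = -2243
Policy B (H := 80):
  E = 108
  H = 80
  K = 109 − 4·108 − 4·80 = -643
  N = 149 + 5·108 − 6·80 − 6·(-643) = 4067
  Z = 252 + 5·(-643) + 5·4067 = 17372
Policy C (K := 116):
  E = 108
  H = 52
  K = 116
  N = 149 + 5·108 − 6·52 − 6·116 = -319
  Z = 252 + 5·116 + 5·(-319) = -763
Comparing — Policy A: Z=-2243, Policy B: Z=17372, Policy C: Z=-763. Lowest is -2243 (Policy A).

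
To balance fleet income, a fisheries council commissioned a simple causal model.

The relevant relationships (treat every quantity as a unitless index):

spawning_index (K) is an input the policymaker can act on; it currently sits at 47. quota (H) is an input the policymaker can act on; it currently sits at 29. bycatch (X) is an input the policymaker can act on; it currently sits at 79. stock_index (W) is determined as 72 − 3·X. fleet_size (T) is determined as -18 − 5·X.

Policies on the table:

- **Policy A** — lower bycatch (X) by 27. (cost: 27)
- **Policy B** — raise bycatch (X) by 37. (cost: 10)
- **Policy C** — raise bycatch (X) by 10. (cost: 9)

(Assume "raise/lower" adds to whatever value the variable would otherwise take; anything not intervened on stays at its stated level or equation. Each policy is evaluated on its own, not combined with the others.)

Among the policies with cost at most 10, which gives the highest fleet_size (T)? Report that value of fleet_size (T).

-463

Policy B (X + 37):
  X = 79 + 37 = 116
  T = -18 − 5·116 = -598
Policy C (X + 10):
  X = 79 + 10 = 89
  T = -18 − 5·89 = -463
Comparing — Policy B: T=-598, Policy C: T=-463. Highest is -463 (Policy C).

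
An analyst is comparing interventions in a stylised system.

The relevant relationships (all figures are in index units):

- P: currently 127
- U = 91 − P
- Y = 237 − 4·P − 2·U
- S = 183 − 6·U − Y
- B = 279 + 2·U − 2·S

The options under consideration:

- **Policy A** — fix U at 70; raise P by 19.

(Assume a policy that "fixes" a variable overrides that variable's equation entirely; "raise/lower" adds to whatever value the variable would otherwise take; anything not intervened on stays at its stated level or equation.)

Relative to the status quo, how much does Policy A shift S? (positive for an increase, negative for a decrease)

Baseline:
  P = 127
  U = 91 − 127 = -36
  Y = 237 − 4·127 − 2·(-36) = -199
  S = 183 − 6·(-36) − (-199) = 598
Policy A (U := 70, P + 19):
  P = 127 + 19 = 146
  U = 70
  Y = 237 − 4·146 − 2·70 = -487
  S = 183 − 6·70 − (-487) = 250
Change in S: 250 − 598 = -348

-348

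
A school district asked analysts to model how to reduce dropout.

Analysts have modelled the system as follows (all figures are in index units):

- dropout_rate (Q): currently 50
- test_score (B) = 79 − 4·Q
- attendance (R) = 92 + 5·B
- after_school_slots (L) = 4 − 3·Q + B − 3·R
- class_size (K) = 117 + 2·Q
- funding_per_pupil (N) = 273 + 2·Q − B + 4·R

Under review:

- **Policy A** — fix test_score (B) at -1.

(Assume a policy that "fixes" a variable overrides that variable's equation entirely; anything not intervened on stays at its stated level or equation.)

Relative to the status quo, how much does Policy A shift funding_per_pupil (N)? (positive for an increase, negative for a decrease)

Baseline:
  Q = 50
  B = 79 − 4·50 = -121
  R = 92 + 5·(-121) = -513
  N = 273 + 2·50 − (-121) + 4·(-513) = -1558
Policy A (B := -1):
  Q = 50
  B = -1
  R = 92 + 5·(-1) = 87
  N = 273 + 2·50 − (-1) + 4·87 = 722
Change in N: 722 − (-1558) = 2280

2280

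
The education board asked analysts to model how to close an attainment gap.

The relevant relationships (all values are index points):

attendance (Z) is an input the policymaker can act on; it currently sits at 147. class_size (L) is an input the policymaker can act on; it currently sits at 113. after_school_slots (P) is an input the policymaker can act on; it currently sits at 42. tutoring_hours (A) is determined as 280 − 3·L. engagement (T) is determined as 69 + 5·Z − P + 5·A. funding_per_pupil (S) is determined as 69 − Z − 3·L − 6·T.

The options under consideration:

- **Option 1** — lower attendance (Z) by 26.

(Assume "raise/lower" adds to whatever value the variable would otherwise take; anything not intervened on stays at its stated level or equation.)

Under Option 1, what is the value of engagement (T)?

337

Option 1 (Z − 26):
  Z = 147 − 26 = 121
  L = 113
  P = 42
  A = 280 − 3·113 = -59
  T = 69 + 5·121 − 42 + 5·(-59) = 337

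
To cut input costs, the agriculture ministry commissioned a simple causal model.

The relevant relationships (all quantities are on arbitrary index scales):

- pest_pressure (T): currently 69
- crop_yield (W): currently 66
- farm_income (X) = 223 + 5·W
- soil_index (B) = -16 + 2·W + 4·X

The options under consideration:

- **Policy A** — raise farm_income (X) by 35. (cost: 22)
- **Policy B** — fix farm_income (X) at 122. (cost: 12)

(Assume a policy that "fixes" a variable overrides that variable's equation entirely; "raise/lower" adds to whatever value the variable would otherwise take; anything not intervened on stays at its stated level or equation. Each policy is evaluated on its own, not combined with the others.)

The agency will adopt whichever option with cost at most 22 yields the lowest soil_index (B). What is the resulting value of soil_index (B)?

Policy A (X + 35):
  W = 66
  X = 223 + 5·66 (+35 from intervention) = 588
  B = -16 + 2·66 + 4·588 = 2468
Policy B (X := 122):
  W = 66
  X = 122
  B = -16 + 2·66 + 4·122 = 604
Comparing — Policy A: B=2468, Policy B: B=604. Lowest is 604 (Policy B).

604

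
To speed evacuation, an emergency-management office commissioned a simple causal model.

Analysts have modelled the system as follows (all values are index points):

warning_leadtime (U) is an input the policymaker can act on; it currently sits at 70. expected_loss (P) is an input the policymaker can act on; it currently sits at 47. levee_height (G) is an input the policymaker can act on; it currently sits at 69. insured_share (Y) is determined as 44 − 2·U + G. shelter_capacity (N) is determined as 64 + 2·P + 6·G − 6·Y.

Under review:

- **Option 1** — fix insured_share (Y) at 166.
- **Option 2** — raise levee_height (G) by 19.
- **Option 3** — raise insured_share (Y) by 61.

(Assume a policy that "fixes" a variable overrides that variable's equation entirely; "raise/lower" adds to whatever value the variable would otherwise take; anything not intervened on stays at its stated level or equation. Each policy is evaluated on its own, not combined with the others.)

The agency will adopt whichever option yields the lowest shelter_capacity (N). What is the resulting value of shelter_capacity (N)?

Option 1 (Y := 166):
  U = 70
  P = 47
  G = 69
  Y = 166
  N = 64 + 2·47 + 6·69 − 6·166 = -424
Option 2 (G + 19):
  U = 70
  P = 47
  G = 69 + 19 = 88
  Y = 44 − 2·70 + 88 = -8
  N = 64 + 2·47 + 6·88 − 6·(-8) = 734
Option 3 (Y + 61):
  U = 70
  P = 47
  G = 69
  Y = 44 − 2·70 + 69 (+61 from intervention) = 34
  N = 64 + 2·47 + 6·69 − 6·34 = 368
Comparing — Option 1: N=-424, Option 2: N=734, Option 3: N=368. Lowest is -424 (Option 1).

-424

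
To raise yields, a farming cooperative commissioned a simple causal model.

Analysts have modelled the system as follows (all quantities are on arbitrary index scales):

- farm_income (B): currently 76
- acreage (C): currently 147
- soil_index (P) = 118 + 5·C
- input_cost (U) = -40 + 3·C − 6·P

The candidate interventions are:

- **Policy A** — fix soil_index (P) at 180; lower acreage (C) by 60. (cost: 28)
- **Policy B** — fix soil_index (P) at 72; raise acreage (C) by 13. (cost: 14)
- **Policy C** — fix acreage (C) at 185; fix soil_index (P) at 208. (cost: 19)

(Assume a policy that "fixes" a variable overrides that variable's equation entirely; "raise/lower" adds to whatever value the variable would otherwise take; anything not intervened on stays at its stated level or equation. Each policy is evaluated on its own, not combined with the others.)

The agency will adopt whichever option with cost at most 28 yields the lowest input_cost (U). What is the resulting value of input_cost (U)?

-859

Policy A (P := 180, C − 60):
  C = 147 − 60 = 87
  P = 180
  U = -40 + 3·87 − 6·180 = -859
Policy B (P := 72, C + 13):
  C = 147 + 13 = 160
  P = 72
  U = -40 + 3·160 − 6·72 = 8
Policy C (C := 185, P := 208):
  C = 185
  P = 208
  U = -40 + 3·185 − 6·208 = -733
Comparing — Policy A: U=-859, Policy B: U=8, Policy C: U=-733. Lowest is -859 (Policy A).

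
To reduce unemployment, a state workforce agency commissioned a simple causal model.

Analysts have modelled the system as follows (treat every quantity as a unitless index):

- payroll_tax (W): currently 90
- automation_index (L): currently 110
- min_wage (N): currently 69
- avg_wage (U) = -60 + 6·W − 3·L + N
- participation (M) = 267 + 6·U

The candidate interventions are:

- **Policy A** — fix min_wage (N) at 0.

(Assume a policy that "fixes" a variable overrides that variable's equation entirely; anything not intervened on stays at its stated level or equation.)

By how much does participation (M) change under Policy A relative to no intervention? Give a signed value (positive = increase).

Baseline:
  W = 90
  L = 110
  N = 69
  U = -60 + 6·90 − 3·110 + 69 = 219
  M = 267 + 6·219 = 1581
Policy A (N := 0):
  W = 90
  L = 110
  N = 0
  U = -60 + 6·90 − 3·110 + 0 = 150
  M = 267 + 6·150 = 1167
Change in M: 1167 − 1581 = -414

-414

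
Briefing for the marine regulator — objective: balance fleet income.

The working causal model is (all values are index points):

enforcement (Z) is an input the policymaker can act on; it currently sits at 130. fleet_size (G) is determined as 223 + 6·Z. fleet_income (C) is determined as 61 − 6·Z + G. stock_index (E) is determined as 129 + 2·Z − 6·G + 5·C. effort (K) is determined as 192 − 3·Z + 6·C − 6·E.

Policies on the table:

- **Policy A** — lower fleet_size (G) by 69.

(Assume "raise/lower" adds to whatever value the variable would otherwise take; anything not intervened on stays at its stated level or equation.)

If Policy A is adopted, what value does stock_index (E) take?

-4140

Policy A (G − 69):
  Z = 130
  G = 223 + 6·130 (−69 from intervention) = 934
  C = 61 − 6·130 + 934 = 215
  E = 129 + 2·130 − 6·934 + 5·215 = -4140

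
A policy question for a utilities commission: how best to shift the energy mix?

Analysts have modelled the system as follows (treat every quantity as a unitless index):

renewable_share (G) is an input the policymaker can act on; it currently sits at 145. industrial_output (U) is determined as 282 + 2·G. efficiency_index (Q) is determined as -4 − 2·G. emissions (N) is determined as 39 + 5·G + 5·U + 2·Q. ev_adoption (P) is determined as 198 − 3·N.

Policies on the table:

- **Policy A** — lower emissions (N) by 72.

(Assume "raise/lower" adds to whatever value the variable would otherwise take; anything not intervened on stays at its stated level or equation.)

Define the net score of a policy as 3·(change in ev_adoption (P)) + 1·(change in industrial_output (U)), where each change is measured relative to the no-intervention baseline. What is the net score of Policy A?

648

Baseline:
  G = 145
  U = 282 + 2·145 = 572
  Q = -4 − 2·145 = -294
  N = 39 + 5·145 + 5·572 + 2·(-294) = 3036
  P = 198 − 3·3036 = -8910
Policy A (N − 72):
  G = 145
  U = 282 + 2·145 = 572
  Q = -4 − 2·145 = -294
  N = 39 + 5·145 + 5·572 + 2·(-294) (−72 from intervention) = 2964
  P = 198 − 3·2964 = -8694
ΔP = -8694 − (-8910) = 216; ΔU = 572 − 572 = 0
Score = 3·216 + 1·0 = 648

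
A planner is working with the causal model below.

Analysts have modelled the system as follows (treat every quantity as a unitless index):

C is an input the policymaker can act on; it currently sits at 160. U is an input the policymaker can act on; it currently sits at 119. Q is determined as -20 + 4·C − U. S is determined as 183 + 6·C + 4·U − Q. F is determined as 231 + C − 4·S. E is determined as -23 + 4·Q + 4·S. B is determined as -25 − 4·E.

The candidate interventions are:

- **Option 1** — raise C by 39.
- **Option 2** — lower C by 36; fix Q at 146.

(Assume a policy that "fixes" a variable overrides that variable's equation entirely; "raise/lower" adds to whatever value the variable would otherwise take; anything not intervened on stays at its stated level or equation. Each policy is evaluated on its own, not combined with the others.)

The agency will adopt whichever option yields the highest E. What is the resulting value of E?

Option 1 (C + 39):
  C = 160 + 39 = 199
  U = 119
  Q = -20 + 4·199 − 119 = 657
  S = 183 + 6·199 + 4·119 − 657 = 1196
  E = -23 + 4·657 + 4·1196 = 7389
Option 2 (C − 36, Q := 146):
  C = 160 − 36 = 124
  U = 119
  Q = 146
  S = 183 + 6·124 + 4·119 − 146 = 1257
  E = -23 + 4·146 + 4·1257 = 5589
Comparing — Option 1: E=7389, Option 2: E=5589. Highest is 7389 (Option 1).

7389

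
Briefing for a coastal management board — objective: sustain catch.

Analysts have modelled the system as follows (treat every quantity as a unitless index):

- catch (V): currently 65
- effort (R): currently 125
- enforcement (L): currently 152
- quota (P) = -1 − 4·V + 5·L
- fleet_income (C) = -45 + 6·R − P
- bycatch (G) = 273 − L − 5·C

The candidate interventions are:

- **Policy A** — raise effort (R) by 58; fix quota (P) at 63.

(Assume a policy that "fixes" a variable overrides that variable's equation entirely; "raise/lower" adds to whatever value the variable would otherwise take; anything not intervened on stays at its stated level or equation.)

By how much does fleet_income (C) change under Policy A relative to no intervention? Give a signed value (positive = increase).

784

Baseline:
  V = 65
  R = 125
  L = 152
  P = -1 − 4·65 + 5·152 = 499
  C = -45 + 6·125 − 499 = 206
Policy A (R + 58, P := 63):
  V = 65
  R = 125 + 58 = 183
  L = 152
  P = 63
  C = -45 + 6·183 − 63 = 990
Change in C: 990 − 206 = 784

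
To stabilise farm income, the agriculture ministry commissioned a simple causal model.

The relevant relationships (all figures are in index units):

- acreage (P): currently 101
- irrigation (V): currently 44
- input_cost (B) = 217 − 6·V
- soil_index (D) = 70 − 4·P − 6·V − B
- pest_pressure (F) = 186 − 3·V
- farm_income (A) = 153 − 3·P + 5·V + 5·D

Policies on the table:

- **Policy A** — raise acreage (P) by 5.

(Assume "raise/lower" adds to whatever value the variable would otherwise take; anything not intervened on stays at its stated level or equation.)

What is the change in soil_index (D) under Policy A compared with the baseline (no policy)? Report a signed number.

-20

Baseline:
  P = 101
  V = 44
  B = 217 − 6·44 = -47
  D = 70 − 4·101 − 6·44 − (-47) = -551
Policy A (P + 5):
  P = 101 + 5 = 106
  V = 44
  B = 217 − 6·44 = -47
  D = 70 − 4·106 − 6·44 − (-47) = -571
Change in D: -571 − (-551) = -20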